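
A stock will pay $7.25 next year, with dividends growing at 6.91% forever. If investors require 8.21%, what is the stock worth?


Formula: P = D1 / (r - g)
Spread: r - g = 0.0821 - 0.0691 = 0.013
Substituting: P = $7.25 / 0.013
P = $557.69

$557.69


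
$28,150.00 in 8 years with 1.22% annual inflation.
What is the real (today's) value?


Formula: Real value = nominal / (1 + inflation)^years
Price level: (1 + 0.0122)^8 = 1.101871
Real value = $28,150.00 / 1.101871 = $25,547.46

$25,547.46


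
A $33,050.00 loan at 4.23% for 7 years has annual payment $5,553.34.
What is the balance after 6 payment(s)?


Formula: Balance = PV*(1+r)^k - PMT*((1+r)^k - 1)/r
Growth: (1 + 0.0423)^6 = 1.282202
Accumulated factor: ((1+r)^k - 1)/r = 6.67144
Balance = $33,050.00 * 1.282202 - $5,553.34 * 6.67144
Balance = $5,328.00

$5,328.00


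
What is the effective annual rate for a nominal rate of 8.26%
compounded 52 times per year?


Formula: EAR = (1 + r/m)^m - 1
Period rate: r/m = 0.0826 / 52 = 0.001588
Compounding: (1 + 0.001588)^52 = 1.086036
EAR = 1.086036 - 1 = 0.086036

0.086036


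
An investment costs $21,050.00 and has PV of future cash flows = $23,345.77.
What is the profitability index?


Formula: PI = PV(cash flows) / initial investment
Substituting: PI = $23,345.77 / $21,050.00
PI = 1.1091

1.1091


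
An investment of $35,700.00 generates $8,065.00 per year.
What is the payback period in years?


Formula: Payback = investment / annual cash flow
Substituting: Payback = $35,700.00 / $8,065.00
Payback = 4.4265 years

4.4265 years


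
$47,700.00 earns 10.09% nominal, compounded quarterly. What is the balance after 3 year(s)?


Formula: FV = P * (1 + r/m)^(m*t)
Period rate: r/m = 0.1009 / 4 = 0.025225
Total periods: m*t = 4 * 3 = 12
Growth factor: (1 + 0.025225)^12 = 1.348436
FV = $47,700.00 * 1.348436 = $64,320.38

$64,320.38


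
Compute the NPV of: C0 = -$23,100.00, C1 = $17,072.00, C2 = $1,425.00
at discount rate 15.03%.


Formula: NPV = C0 + C1/(1+r) + C2/(1+r)^2
Discount C1: $17,072.00 / (1 + 0.1503) = $14,841.35
Discount C2: $1,425.00 / (1 + 0.1503)^2 = $1,076.94
NPV = -$23,100.00 + $14,841.35 + $1,076.94 = -$7,181.71

-$7,181.71


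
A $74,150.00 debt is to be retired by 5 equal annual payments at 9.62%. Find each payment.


Formula: PMT = PV * r / (1 - (1+r)^(-n))
Denominator: 1 - (1 + 0.0962)^(-5) = 0.368242
Numerator: $74,150.00 * 0.0962 = 7133.23
PMT = 7133.23 / 0.368242 = $19,371.06

$19,371.06


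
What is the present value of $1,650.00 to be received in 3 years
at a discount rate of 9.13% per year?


Formula: PV = FV / (1 + r)^n
Substituting: PV = $1,650.00 / (1 + 0.0913)^3
Discount factor: (1.0913)^3 = 1.299668
PV = $1,650.00 / 1.299668 = $1,269.55

$1,269.55


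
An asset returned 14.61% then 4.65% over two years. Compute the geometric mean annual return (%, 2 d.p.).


Formula: Geometric mean = ((1+r1)*(1+r2))^(1/2) - 1
Product: (1 + 0.1461) * (1 + 0.0465) = 1.1461 * 1.0465 = 1.199394
Square root: 1.199394^0.5 = 1.095168
Geometric mean = 1.095168 - 1 = 0.095168
As percentage: 9.52%

9.52%


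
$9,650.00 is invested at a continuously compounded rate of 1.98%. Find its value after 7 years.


Formula: FV = P * e^(r*t)
Exponent: r*t = 0.0198 * 7 = 0.1386
e^(0.1386) = 1.148665
FV = $9,650.00 * 1.148665 = $11,084.61

$11,084.61


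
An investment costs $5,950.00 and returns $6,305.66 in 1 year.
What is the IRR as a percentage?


Formula: IRR = C1/C0 - 1
Substituting: IRR = $6,305.66 / $5,950.00 - 1
Ratio: 1.059775 - 1 = 0.059775
IRR = 5.9775%

5.9775%


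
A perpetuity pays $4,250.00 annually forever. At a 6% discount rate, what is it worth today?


Formula: PV = C / r
Substituting: PV = $4,250.00 / 0.06
PV = $70,833.33

$70,833.33


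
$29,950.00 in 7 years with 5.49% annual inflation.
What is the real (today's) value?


Formula: Real value = nominal / (1 + inflation)^years
Price level: (1 + 0.0549)^7 = 1.453714
Real value = $29,950.00 / 1.453714 = $20,602.40

$20,602.40


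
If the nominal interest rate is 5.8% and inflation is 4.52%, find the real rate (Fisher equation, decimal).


Formula: (1 + r_real) = (1 + r_nom) / (1 + inflation)
Substituting: (1 + r_real) = 1.058 / 1.0452
(1 + r_real) = 1.012246
r_real = 1.012246 - 1 = 0.012246

0.012246


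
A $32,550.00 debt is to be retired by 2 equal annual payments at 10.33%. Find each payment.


Formula: PMT = PV * r / (1 - (1+r)^(-n))
Denominator: 1 - (1 + 0.1033)^(-2) = 0.17849
Numerator: $32,550.00 * 0.1033 = 3362.415
PMT = 3362.415 / 0.17849 = $18,838.10

$18,838.10


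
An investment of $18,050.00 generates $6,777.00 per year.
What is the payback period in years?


Formula: Payback = investment / annual cash flow
Substituting: Payback = $18,050.00 / $6,777.00
Payback = 2.6634 years

2.6634 years


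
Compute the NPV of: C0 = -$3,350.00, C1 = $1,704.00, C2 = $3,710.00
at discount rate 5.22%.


Formula: NPV = C0 + C1/(1+r) + C2/(1+r)^2
Discount C1: $1,704.00 / (1 + 0.0522) = $1,619.46
Discount C2: $3,710.00 / (1 + 0.0522)^2 = $3,351.02
NPV = -$3,350.00 + $1,619.46 + $3,351.02 = $1,620.49

$1,620.49


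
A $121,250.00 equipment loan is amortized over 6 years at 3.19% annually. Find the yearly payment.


Formula: PMT = PV * r / (1 - (1+r)^(-n))
Denominator: 1 - (1 + 0.0319)^(-6) = 0.171725
Numerator: $121,250.00 * 0.0319 = 3867.875
PMT = 3867.875 / 0.171725 = $22,523.60

$22,523.60


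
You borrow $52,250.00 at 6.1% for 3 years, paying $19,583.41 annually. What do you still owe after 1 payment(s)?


Formula: Balance = PV*(1+r)^k - PMT*((1+r)^k - 1)/r
Growth: (1 + 0.061)^1 = 1.061
Accumulated factor: ((1+r)^k - 1)/r = 1.0
Balance = $52,250.00 * 1.061 - $19,583.41 * 1.0
Balance = $35,853.84

$35,853.84


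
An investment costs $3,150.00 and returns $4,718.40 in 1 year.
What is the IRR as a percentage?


Formula: IRR = C1/C0 - 1
Substituting: IRR = $4,718.40 / $3,150.00 - 1
Ratio: 1.497905 - 1 = 0.497905
IRR = 49.7905%

49.7905%


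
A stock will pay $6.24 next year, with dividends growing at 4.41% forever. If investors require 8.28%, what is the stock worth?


Formula: P = D1 / (r - g)
Spread: r - g = 0.0828 - 0.0441 = 0.0387
Substituting: P = $6.24 / 0.0387
P = $161.24

$161.24


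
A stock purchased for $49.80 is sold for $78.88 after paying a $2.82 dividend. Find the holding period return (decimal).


Formula: HPR = (P1 - P0 + D) / P0
Gain: $78.88 - $49.80 + $2.82 = $31.90
HPR = $31.90 / $49.80 = 0.6406

0.6406


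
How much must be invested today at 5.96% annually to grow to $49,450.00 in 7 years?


Formula: PV = FV / (1 + r)^n
Substituting: PV = $49,450.00 / (1 + 0.0596)^7
Discount factor: (1.0596)^7 = 1.499663
PV = $49,450.00 / 1.499663 = $32,974.08

$32,974.08


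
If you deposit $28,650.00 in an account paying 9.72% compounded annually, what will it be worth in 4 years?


Formula: FV = P * (1 + r)^n
Substituting: FV = $28,650.00 * (1 + 0.0972)^4
Growth factor: (1.0972)^4 = 1.44925
FV = $28,650.00 * 1.44925 = $41,521.00

$41,521.00


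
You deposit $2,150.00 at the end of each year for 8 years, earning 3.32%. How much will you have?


Formula: FV = PMT * ((1+r)^n - 1) / r
Growth factor: (1 + 0.0332)^8 = 1.298599
Numerator: 1.298599 - 1 = 0.298599
FV = $2,150.00 * 0.298599 / 0.0332 = $19,337.01

$19,337.01


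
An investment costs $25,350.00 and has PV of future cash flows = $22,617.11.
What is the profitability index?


Formula: PI = PV(cash flows) / initial investment
Substituting: PI = $22,617.11 / $25,350.00
PI = 0.8922

0.8922


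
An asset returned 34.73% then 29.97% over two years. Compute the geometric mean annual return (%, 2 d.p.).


Formula: Geometric mean = ((1+r1)*(1+r2))^(1/2) - 1
Product: (1 + 0.3473) * (1 + 0.2997) = 1.3473 * 1.2997 = 1.751086
Square root: 1.751086^0.5 = 1.323286
Geometric mean = 1.323286 - 1 = 0.323286
As percentage: 32.33%

32.33%


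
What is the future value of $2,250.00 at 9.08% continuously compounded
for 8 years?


Formula: FV = P * e^(r*t)
Exponent: r*t = 0.0908 * 8 = 0.7264
e^(0.7264) = 2.067624
FV = $2,250.00 * 2.067624 = $4,652.15

$4,652.15


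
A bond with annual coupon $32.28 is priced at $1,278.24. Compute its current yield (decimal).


Formula: Current yield = annual coupon / price
Substituting: CY = $32.28 / $1,278.24
CY = 0.025253

0.025253


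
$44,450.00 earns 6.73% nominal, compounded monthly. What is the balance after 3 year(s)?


Formula: FV = P * (1 + r/m)^(m*t)
Period rate: r/m = 0.0673 / 12 = 0.005608
Total periods: m*t = 12 * 3 = 36
Growth factor: (1 + 0.005608)^36 = 1.223036
FV = $44,450.00 * 1.223036 = $54,363.93

$54,363.93


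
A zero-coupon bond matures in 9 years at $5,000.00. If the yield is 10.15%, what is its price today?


Formula: Price = FV / (1 + r)^n
Substituting: Price = $5,000.00 / (1 + 0.1015)^9
Discount factor: (1.1015)^9 = 2.387044
Price = $5,000.00 / 2.387044 = $2,094.64

$2,094.64


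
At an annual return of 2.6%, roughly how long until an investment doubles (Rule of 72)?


Formula: Years ≈ 72 / r
Substituting: Years ≈ 72 / 2.6
Years ≈ 27.7

27.7 years


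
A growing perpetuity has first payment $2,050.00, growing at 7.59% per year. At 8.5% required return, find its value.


Formula: PV = C / (r - g)
Spread: r - g = 0.085 - 0.0759 = 0.0091
Substituting: PV = $2,050.00 / 0.0091
PV = $225,274.73

$225,274.73


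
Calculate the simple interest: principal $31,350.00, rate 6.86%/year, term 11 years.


Formula: I = P * r * t
Substituting: I = $31,350.00 * 0.0686 * 11
Step: I = $31,350.00 * 0.7546
I = $23,656.71

$23,656.71


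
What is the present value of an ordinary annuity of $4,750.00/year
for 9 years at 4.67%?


Formula: PV = PMT * (1 - (1+r)^(-n)) / r
Discount factor: (1 + 0.0467)^(-9) = 0.663132
Bracket: 1 - 0.663132 = 0.336868
PV = $4,750.00 * 0.336868 / 0.0467 = $34,263.88

$34,263.88


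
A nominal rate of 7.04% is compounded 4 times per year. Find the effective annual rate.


Formula: EAR = (1 + r/m)^m - 1
Period rate: r/m = 0.0704 / 4 = 0.0176
Compounding: (1 + 0.0176)^4 = 1.07228
EAR = 1.07228 - 1 = 0.07228

0.07228


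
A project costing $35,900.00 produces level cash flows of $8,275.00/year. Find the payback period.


Formula: Payback = investment / annual cash flow
Substituting: Payback = $35,900.00 / $8,275.00
Payback = 4.3384 years

4.3384 years


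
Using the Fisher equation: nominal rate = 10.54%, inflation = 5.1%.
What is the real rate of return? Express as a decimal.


Formula: (1 + r_real) = (1 + r_nom) / (1 + inflation)
Substituting: (1 + r_real) = 1.1054 / 1.051
(1 + r_real) = 1.05176
r_real = 1.05176 - 1 = 0.05176

0.05176


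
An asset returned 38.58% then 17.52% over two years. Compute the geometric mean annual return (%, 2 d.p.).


Formula: Geometric mean = ((1+r1)*(1+r2))^(1/2) - 1
Product: (1 + 0.3858) * (1 + 0.1752) = 1.3858 * 1.1752 = 1.628592
Square root: 1.628592^0.5 = 1.276163
Geometric mean = 1.276163 - 1 = 0.276163
As percentage: 27.62%

27.62%


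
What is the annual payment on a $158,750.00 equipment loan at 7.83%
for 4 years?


Formula: PMT = PV * r / (1 - (1+r)^(-n))
Denominator: 1 - (1 + 0.0783)^(-4) = 0.260324
Numerator: $158,750.00 * 0.0783 = 12430.125
PMT = 12430.125 / 0.260324 = $47,748.69

$47,748.69


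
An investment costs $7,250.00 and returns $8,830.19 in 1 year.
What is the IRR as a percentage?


Formula: IRR = C1/C0 - 1
Substituting: IRR = $8,830.19 / $7,250.00 - 1
Ratio: 1.217957 - 1 = 0.217957
IRR = 21.7957%

21.7957%


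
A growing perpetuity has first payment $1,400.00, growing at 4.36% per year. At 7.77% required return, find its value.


Formula: PV = C / (r - g)
Spread: r - g = 0.0777 - 0.0436 = 0.0341
Substituting: PV = $1,400.00 / 0.0341
PV = $41,055.72

$41,055.72


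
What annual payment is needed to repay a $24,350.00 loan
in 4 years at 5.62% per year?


Formula: PMT = PV * r / (1 - (1+r)^(-n))
Denominator: 1 - (1 + 0.0562)^(-4) = 0.196445
Numerator: $24,350.00 * 0.0562 = 1368.47
PMT = 1368.47 / 0.196445 = $6,966.16

$6,966.16


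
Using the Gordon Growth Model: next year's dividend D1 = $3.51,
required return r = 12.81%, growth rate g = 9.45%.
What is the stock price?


Formula: P = D1 / (r - g)
Spread: r - g = 0.1281 - 0.0945 = 0.0336
Substituting: P = $3.51 / 0.0336
P = $104.46

$104.46


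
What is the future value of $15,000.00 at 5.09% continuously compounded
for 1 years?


Formula: FV = P * e^(r*t)
Exponent: r*t = 0.0509 * 1 = 0.0509
e^(0.0509) = 1.052218
FV = $15,000.00 * 1.052218 = $15,783.26

$15,783.26


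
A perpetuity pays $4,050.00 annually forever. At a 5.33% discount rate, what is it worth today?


Formula: PV = C / r
Substituting: PV = $4,050.00 / 0.0533
PV = $75,984.99

$75,984.99


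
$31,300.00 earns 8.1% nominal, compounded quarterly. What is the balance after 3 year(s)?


Formula: FV = P * (1 + r/m)^(m*t)
Period rate: r/m = 0.081 / 4 = 0.02025
Total periods: m*t = 4 * 3 = 12
Growth factor: (1 + 0.02025)^12 = 1.271977
FV = $31,300.00 * 1.271977 = $39,812.88

$39,812.88


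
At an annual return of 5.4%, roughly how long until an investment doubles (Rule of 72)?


Formula: Years ≈ 72 / r
Substituting: Years ≈ 72 / 5.4
Years ≈ 13.3

13.3 years


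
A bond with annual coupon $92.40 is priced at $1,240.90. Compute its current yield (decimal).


Formula: Current yield = annual coupon / price
Substituting: CY = $92.40 / $1,240.90
CY = 0.074462

0.074462


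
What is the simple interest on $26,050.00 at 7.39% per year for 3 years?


Formula: I = P * r * t
Substituting: I = $26,050.00 * 0.0739 * 3
Step: I = $26,050.00 * 0.2217
I = $5,775.29

$5,775.29


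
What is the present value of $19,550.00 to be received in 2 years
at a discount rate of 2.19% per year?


Formula: PV = FV / (1 + r)^n
Substituting: PV = $19,550.00 / (1 + 0.0219)^2
Discount factor: (1.0219)^2 = 1.04428
PV = $19,550.00 / 1.04428 = $18,721.04

$18,721.04


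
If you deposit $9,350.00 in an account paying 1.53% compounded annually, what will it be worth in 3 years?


Formula: FV = P * (1 + r)^n
Substituting: FV = $9,350.00 * (1 + 0.0153)^3
Growth factor: (1.0153)^3 = 1.046606
FV = $9,350.00 * 1.046606 = $9,785.76

$9,785.76


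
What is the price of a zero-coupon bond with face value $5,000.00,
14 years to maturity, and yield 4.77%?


Formula: Price = FV / (1 + r)^n
Substituting: Price = $5,000.00 / (1 + 0.0477)^14
Discount factor: (1.0477)^14 = 1.920071
Price = $5,000.00 / 1.920071 = $2,604.07

$2,604.07


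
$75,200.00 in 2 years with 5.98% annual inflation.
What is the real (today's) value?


Formula: Real value = nominal / (1 + inflation)^years
Price level: (1 + 0.0598)^2 = 1.123176
Real value = $75,200.00 / 1.123176 = $66,953.00

$66,953.00


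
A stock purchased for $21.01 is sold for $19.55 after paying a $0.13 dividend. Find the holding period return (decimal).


Formula: HPR = (P1 - P0 + D) / P0
Gain: $19.55 - $21.01 + $0.13 = -$1.33
HPR = -$1.33 / $21.01 = -0.0633

-0.0633


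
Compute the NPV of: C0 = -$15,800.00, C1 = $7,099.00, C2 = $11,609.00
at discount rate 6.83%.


Formula: NPV = C0 + C1/(1+r) + C2/(1+r)^2
Discount C1: $7,099.00 / (1 + 0.0683) = $6,645.14
Discount C2: $11,609.00 / (1 + 0.0683)^2 = $10,172.05
NPV = -$15,800.00 + $6,645.14 + $10,172.05 = $1,017.18

$1,017.18


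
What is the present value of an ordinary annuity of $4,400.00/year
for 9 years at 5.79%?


Formula: PV = PMT * (1 - (1+r)^(-n)) / r
Discount factor: (1 + 0.0579)^(-9) = 0.602557
Bracket: 1 - 0.602557 = 0.397443
PV = $4,400.00 * 0.397443 / 0.0579 = $30,202.89

$30,202.89


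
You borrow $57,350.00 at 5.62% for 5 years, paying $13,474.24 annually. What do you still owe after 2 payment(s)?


Formula: Balance = PV*(1+r)^k - PMT*((1+r)^k - 1)/r
Growth: (1 + 0.0562)^2 = 1.115558
Accumulated factor: ((1+r)^k - 1)/r = 2.0562
Balance = $57,350.00 * 1.115558 - $13,474.24 * 2.0562
Balance = $36,271.54

$36,271.54


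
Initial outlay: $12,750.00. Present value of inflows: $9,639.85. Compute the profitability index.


Formula: PI = PV(cash flows) / initial investment
Substituting: PI = $9,639.85 / $12,750.00
PI = 0.7561

0.7561


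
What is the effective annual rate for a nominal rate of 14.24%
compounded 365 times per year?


Formula: EAR = (1 + r/m)^m - 1
Period rate: r/m = 0.1424 / 365 = 0.00039
Compounding: (1 + 0.00039)^365 = 1.153006
EAR = 1.153006 - 1 = 0.153006

0.153006


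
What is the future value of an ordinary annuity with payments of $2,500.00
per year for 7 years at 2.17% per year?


Formula: FV = PMT * ((1+r)^n - 1) / r
Growth factor: (1 + 0.0217)^7 = 1.162154
Numerator: 1.162154 - 1 = 0.162154
FV = $2,500.00 * 0.162154 / 0.0217 = $18,681.36

$18,681.36


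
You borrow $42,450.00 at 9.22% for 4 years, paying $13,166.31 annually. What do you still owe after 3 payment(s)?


Formula: Balance = PV*(1+r)^k - PMT*((1+r)^k - 1)/r
Growth: (1 + 0.0922)^3 = 1.302886
Accumulated factor: ((1+r)^k - 1)/r = 3.285101
Balance = $42,450.00 * 1.302886 - $13,166.31 * 3.285101
Balance = $12,054.87

$12,054.87


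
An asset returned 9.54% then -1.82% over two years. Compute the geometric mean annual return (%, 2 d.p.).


Formula: Geometric mean = ((1+r1)*(1+r2))^(1/2) - 1
Product: (1 + 0.0954) * (1 + -0.0182) = 1.0954 * 0.9818 = 1.075464
Square root: 1.075464^0.5 = 1.037046
Geometric mean = 1.037046 - 1 = 0.037046
As percentage: 3.70%

3.70%


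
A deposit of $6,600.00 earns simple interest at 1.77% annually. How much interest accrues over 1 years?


Formula: I = P * r * t
Substituting: I = $6,600.00 * 0.0177 * 1
Step: I = $6,600.00 * 0.0177
I = $116.82

$116.82


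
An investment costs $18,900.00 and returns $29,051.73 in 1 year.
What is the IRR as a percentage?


Formula: IRR = C1/C0 - 1
Substituting: IRR = $29,051.73 / $18,900.00 - 1
Ratio: 1.537129 - 1 = 0.537129
IRR = 53.7129%

53.7129%


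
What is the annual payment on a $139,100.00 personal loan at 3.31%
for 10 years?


Formula: PMT = PV * r / (1 - (1+r)^(-n))
Denominator: 1 - (1 + 0.0331)^(-10) = 0.277935
Numerator: $139,100.00 * 0.0331 = 4604.21
PMT = 4604.21 / 0.277935 = $16,565.79

$16,565.79


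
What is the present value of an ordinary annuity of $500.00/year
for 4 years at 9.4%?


Formula: PV = PMT * (1 - (1+r)^(-n)) / r
Discount factor: (1 + 0.094)^(-4) = 0.698121
Bracket: 1 - 0.698121 = 0.301879
PV = $500.00 * 0.301879 / 0.094 = $1,605.74

$1,605.74


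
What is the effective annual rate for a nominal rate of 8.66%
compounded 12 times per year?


Formula: EAR = (1 + r/m)^m - 1
Period rate: r/m = 0.0866 / 12 = 0.007217
Compounding: (1 + 0.007217)^12 = 1.090121
EAR = 1.090121 - 1 = 0.090121

0.090121


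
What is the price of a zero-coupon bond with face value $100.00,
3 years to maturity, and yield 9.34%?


Formula: Price = FV / (1 + r)^n
Substituting: Price = $100.00 / (1 + 0.0934)^3
Discount factor: (1.0934)^3 = 1.307185
Price = $100.00 / 1.307185 = $76.50

$76.50


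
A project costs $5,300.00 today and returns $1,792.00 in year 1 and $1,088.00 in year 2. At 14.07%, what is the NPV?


Formula: NPV = C0 + C1/(1+r) + C2/(1+r)^2
Discount C1: $1,792.00 / (1 + 0.1407) = $1,570.97
Discount C2: $1,088.00 / (1 + 0.1407)^2 = $836.15
NPV = -$5,300.00 + $1,570.97 + $836.15 = -$2,892.88

-$2,892.88


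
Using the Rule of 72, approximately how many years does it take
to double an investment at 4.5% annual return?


Formula: Years ≈ 72 / r
Substituting: Years ≈ 72 / 4.5
Years ≈ 16.0

16.0 years


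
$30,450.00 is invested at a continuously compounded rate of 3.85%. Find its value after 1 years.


Formula: FV = P * e^(r*t)
Exponent: r*t = 0.0385 * 1 = 0.0385
e^(0.0385) = 1.039251
FV = $30,450.00 * 1.039251 = $31,645.18

$31,645.18


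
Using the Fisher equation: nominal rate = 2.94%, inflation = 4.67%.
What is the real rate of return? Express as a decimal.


Formula: (1 + r_real) = (1 + r_nom) / (1 + inflation)
Substituting: (1 + r_real) = 1.0294 / 1.0467
(1 + r_real) = 0.983472
r_real = 0.983472 - 1 = -0.016528

-0.016528


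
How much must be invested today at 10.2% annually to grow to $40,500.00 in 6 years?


Formula: PV = FV / (1 + r)^n
Substituting: PV = $40,500.00 / (1 + 0.102)^6
Discount factor: (1.102)^6 = 1.790975
PV = $40,500.00 / 1.790975 = $22,613.38

$22,613.38


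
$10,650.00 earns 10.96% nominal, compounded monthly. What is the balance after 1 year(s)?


Formula: FV = P * (1 + r/m)^(m*t)
Period rate: r/m = 0.1096 / 12 = 0.009133
Total periods: m*t = 12 * 1 = 12
Growth factor: (1 + 0.009133)^12 = 1.115277
FV = $10,650.00 * 1.115277 = $11,877.70

$11,877.70


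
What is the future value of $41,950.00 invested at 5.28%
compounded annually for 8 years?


Formula: FV = P * (1 + r)^n
Substituting: FV = $41,950.00 * (1 + 0.0528)^8
Growth factor: (1.0528)^8 = 1.50927
FV = $41,950.00 * 1.50927 = $63,313.89

$63,313.89


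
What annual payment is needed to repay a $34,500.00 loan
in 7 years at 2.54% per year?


Formula: PMT = PV * r / (1 - (1+r)^(-n))
Denominator: 1 - (1 + 0.0254)^(-7) = 0.161029
Numerator: $34,500.00 * 0.0254 = 876.3
PMT = 876.3 / 0.161029 = $5,441.87

$5,441.87


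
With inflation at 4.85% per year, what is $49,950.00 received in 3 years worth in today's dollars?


Formula: Real value = nominal / (1 + inflation)^years
Price level: (1 + 0.0485)^3 = 1.152671
Real value = $49,950.00 / 1.152671 = $43,334.14

$43,334.14


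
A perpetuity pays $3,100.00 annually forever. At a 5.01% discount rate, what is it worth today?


Formula: PV = C / r
Substituting: PV = $3,100.00 / 0.0501
PV = $61,876.25

$61,876.25


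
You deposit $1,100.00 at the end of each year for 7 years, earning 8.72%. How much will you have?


Formula: FV = PMT * ((1+r)^n - 1) / r
Growth factor: (1 + 0.0872)^7 = 1.79542
Numerator: 1.79542 - 1 = 0.79542
FV = $1,100.00 * 0.79542 / 0.0872 = $10,033.97

$10,033.97


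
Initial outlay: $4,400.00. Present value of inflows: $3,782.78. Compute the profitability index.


Formula: PI = PV(cash flows) / initial investment
Substituting: PI = $3,782.78 / $4,400.00
PI = 0.8597

0.8597


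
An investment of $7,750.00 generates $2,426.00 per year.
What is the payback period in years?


Formula: Payback = investment / annual cash flow
Substituting: Payback = $7,750.00 / $2,426.00
Payback = 3.1946 years

3.1946 years


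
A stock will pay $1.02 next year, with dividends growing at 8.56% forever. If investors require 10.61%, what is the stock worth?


Formula: P = D1 / (r - g)
Spread: r - g = 0.1061 - 0.0856 = 0.0205
Substituting: P = $1.02 / 0.0205
P = $49.76

$49.76


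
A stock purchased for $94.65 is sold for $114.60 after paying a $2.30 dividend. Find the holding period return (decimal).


Formula: HPR = (P1 - P0 + D) / P0
Gain: $114.60 - $94.65 + $2.30 = $22.25
HPR = $22.25 / $94.65 = 0.2351

0.2351


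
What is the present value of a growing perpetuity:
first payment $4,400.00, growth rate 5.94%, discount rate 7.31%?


Formula: PV = C / (r - g)
Spread: r - g = 0.0731 - 0.0594 = 0.0137
Substituting: PV = $4,400.00 / 0.0137
PV = $321,167.88

$321,167.88


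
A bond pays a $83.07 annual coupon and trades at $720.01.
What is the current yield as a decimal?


Formula: Current yield = annual coupon / price
Substituting: CY = $83.07 / $720.01
CY = 0.115373

0.115373


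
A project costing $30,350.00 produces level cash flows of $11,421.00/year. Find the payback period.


Formula: Payback = investment / annual cash flow
Substituting: Payback = $30,350.00 / $11,421.00
Payback = 2.6574 years

2.6574 years


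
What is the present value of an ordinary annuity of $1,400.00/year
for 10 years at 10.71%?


Formula: PV = PMT * (1 - (1+r)^(-n)) / r
Discount factor: (1 + 0.1071)^(-10) = 0.361519
Bracket: 1 - 0.361519 = 0.638481
PV = $1,400.00 * 0.638481 / 0.1071 = $8,346.15

$8,346.15


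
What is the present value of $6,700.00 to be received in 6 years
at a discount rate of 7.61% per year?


Formula: PV = FV / (1 + r)^n
Substituting: PV = $6,700.00 / (1 + 0.0761)^6
Discount factor: (1.0761)^6 = 1.552801
PV = $6,700.00 / 1.552801 = $4,314.78

$4,314.78


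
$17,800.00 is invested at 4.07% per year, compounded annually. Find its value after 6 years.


Formula: FV = P * (1 + r)^n
Substituting: FV = $17,800.00 * (1 + 0.0407)^6
Growth factor: (1.0407)^6 = 1.270438
FV = $17,800.00 * 1.270438 = $22,613.79

$22,613.79


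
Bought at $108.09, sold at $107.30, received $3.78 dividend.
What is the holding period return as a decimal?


Formula: HPR = (P1 - P0 + D) / P0
Gain: $107.30 - $108.09 + $3.78 = $2.99
HPR = $2.99 / $108.09 = 0.0277

0.0277


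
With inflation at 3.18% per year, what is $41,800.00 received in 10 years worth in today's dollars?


Formula: Real value = nominal / (1 + inflation)^years
Price level: (1 + 0.0318)^10 = 1.367588
Real value = $41,800.00 / 1.367588 = $30,564.76

$30,564.76


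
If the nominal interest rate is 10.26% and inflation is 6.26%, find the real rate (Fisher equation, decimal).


Formula: (1 + r_real) = (1 + r_nom) / (1 + inflation)
Substituting: (1 + r_real) = 1.1026 / 1.0626
(1 + r_real) = 1.037644
r_real = 1.037644 - 1 = 0.037644

0.037644


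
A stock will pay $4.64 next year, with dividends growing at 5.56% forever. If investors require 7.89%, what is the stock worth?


Formula: P = D1 / (r - g)
Spread: r - g = 0.0789 - 0.0556 = 0.0233
Substituting: P = $4.64 / 0.0233
P = $199.14

$199.14


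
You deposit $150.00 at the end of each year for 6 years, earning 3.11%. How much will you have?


Formula: FV = PMT * ((1+r)^n - 1) / r
Growth factor: (1 + 0.0311)^6 = 1.201724
Numerator: 1.201724 - 1 = 0.201724
FV = $150.00 * 0.201724 / 0.0311 = $972.95

$972.95


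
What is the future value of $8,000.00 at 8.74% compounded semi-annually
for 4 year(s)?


Formula: FV = P * (1 + r/m)^(m*t)
Period rate: r/m = 0.0874 / 2 = 0.0437
Total periods: m*t = 2 * 4 = 8
Growth factor: (1 + 0.0437)^8 = 1.408009
FV = $8,000.00 * 1.408009 = $11,264.07

$11,264.07


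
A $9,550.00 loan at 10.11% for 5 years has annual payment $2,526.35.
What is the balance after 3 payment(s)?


Formula: Balance = PV*(1+r)^k - PMT*((1+r)^k - 1)/r
Growth: (1 + 0.1011)^3 = 1.334997
Accumulated factor: ((1+r)^k - 1)/r = 3.313521
Balance = $9,550.00 * 1.334997 - $2,526.35 * 3.313521
Balance = $4,378.11

$4,378.11


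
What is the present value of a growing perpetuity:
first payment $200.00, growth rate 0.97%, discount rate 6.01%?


Formula: PV = C / (r - g)
Spread: r - g = 0.0601 - 0.0097 = 0.0504
Substituting: PV = $200.00 / 0.0504
PV = $3,968.25

$3,968.25


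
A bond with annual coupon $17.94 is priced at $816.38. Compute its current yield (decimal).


Formula: Current yield = annual coupon / price
Substituting: CY = $17.94 / $816.38
CY = 0.021975

0.021975


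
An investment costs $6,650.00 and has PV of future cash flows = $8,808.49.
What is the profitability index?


Formula: PI = PV(cash flows) / initial investment
Substituting: PI = $8,808.49 / $6,650.00
PI = 1.3246

1.3246


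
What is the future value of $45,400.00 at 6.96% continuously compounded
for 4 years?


Formula: FV = P * e^(r*t)
Exponent: r*t = 0.0696 * 4 = 0.2784
e^(0.2784) = 1.321014
FV = $45,400.00 * 1.321014 = $59,974.06

$59,974.06


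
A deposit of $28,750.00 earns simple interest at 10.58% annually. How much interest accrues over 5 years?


Formula: I = P * r * t
Substituting: I = $28,750.00 * 0.1058 * 5
Step: I = $28,750.00 * 0.529
I = $15,208.75

$15,208.75


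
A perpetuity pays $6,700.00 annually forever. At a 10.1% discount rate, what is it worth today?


Formula: PV = C / r
Substituting: PV = $6,700.00 / 0.101
PV = $66,336.63

$66,336.63


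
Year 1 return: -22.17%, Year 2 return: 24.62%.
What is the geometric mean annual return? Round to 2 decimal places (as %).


Formula: Geometric mean = ((1+r1)*(1+r2))^(1/2) - 1
Product: (1 + -0.2217) * (1 + 0.2462) = 0.7783 * 1.2462 = 0.969917
Square root: 0.969917^0.5 = 0.984844
Geometric mean = 0.984844 - 1 = -0.015156
As percentage: -1.52%

-1.52%


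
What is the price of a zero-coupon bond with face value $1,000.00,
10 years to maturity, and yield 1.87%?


Formula: Price = FV / (1 + r)^n
Substituting: Price = $1,000.00 / (1 + 0.0187)^10
Discount factor: (1.0187)^10 = 1.203547
Price = $1,000.00 / 1.203547 = $830.88

$830.88


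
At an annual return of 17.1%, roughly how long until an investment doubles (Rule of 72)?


Formula: Years ≈ 72 / r
Substituting: Years ≈ 72 / 17.1
Years ≈ 4.2

4.2 years


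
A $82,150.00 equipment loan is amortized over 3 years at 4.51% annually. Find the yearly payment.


Formula: PMT = PV * r / (1 - (1+r)^(-n))
Denominator: 1 - (1 + 0.0451)^(-3) = 0.123955
Numerator: $82,150.00 * 0.0451 = 3704.965
PMT = 3704.965 / 0.123955 = $29,889.62

$29,889.62


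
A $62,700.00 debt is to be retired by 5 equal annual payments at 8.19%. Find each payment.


Formula: PMT = PV * r / (1 - (1+r)^(-n))
Denominator: 1 - (1 + 0.0819)^(-5) = 0.325372
Numerator: $62,700.00 * 0.0819 = 5135.13
PMT = 5135.13 / 0.325372 = $15,782.34

$15,782.34


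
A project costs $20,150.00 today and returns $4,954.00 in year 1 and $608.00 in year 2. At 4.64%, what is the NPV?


Formula: NPV = C0 + C1/(1+r) + C2/(1+r)^2
Discount C1: $4,954.00 / (1 + 0.0464) = $4,734.33
Discount C2: $608.00 / (1 + 0.0464)^2 = $555.27
NPV = -$20,150.00 + $4,734.33 + $555.27 = -$14,860.40

-$14,860.40


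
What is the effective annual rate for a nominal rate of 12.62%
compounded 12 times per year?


Formula: EAR = (1 + r/m)^m - 1
Period rate: r/m = 0.1262 / 12 = 0.010517
Compounding: (1 + 0.010517)^12 = 1.133762
EAR = 1.133762 - 1 = 0.133762

0.133762


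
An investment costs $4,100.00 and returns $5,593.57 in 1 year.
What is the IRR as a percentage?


Formula: IRR = C1/C0 - 1
Substituting: IRR = $5,593.57 / $4,100.00 - 1
Ratio: 1.364285 - 1 = 0.364285
IRR = 36.4285%

36.4285%


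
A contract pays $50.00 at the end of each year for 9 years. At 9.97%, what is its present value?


Formula: PV = PMT * (1 - (1+r)^(-n)) / r
Discount factor: (1 + 0.0997)^(-9) = 0.42514
Bracket: 1 - 0.42514 = 0.57486
PV = $50.00 * 0.57486 / 0.0997 = $288.29

$288.29


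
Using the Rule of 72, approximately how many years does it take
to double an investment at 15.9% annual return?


Formula: Years ≈ 72 / r
Substituting: Years ≈ 72 / 15.9
Years ≈ 4.5

4.5 years


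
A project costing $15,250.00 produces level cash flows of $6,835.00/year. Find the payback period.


Formula: Payback = investment / annual cash flow
Substituting: Payback = $15,250.00 / $6,835.00
Payback = 2.2312 years

2.2312 years


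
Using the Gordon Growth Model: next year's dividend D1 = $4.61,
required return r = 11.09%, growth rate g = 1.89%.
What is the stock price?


Formula: P = D1 / (r - g)
Spread: r - g = 0.1109 - 0.0189 = 0.092
Substituting: P = $4.61 / 0.092
P = $50.11

$50.11


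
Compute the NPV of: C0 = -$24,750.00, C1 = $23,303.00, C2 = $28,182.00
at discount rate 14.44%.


Formula: NPV = C0 + C1/(1+r) + C2/(1+r)^2
Discount C1: $23,303.00 / (1 + 0.1444) = $20,362.64
Discount C2: $28,182.00 / (1 + 0.1444)^2 = $21,518.70
NPV = -$24,750.00 + $20,362.64 + $21,518.70 = $17,131.34

$17,131.34


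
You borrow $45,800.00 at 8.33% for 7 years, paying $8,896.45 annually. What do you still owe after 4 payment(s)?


Formula: Balance = PV*(1+r)^k - PMT*((1+r)^k - 1)/r
Growth: (1 + 0.0833)^4 = 1.377194
Accumulated factor: ((1+r)^k - 1)/r = 4.528134
Balance = $45,800.00 * 1.377194 - $8,896.45 * 4.528134
Balance = $22,791.15

$22,791.15


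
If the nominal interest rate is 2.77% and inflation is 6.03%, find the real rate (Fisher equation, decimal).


Formula: (1 + r_real) = (1 + r_nom) / (1 + inflation)
Substituting: (1 + r_real) = 1.0277 / 1.0603
(1 + r_real) = 0.969254
r_real = 0.969254 - 1 = -0.030746

-0.030746


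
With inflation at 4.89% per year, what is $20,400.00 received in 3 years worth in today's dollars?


Formula: Real value = nominal / (1 + inflation)^years
Price level: (1 + 0.0489)^3 = 1.153991
Real value = $20,400.00 / 1.153991 = $17,677.79

$17,677.79


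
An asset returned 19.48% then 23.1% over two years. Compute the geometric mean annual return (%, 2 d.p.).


Formula: Geometric mean = ((1+r1)*(1+r2))^(1/2) - 1
Product: (1 + 0.1948) * (1 + 0.231) = 1.1948 * 1.231 = 1.470799
Square root: 1.470799^0.5 = 1.212765
Geometric mean = 1.212765 - 1 = 0.212765
As percentage: 21.28%

21.28%


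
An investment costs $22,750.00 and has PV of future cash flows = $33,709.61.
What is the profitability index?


Formula: PI = PV(cash flows) / initial investment
Substituting: PI = $33,709.61 / $22,750.00
PI = 1.4817

1.4817


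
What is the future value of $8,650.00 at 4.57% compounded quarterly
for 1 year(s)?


Formula: FV = P * (1 + r/m)^(m*t)
Period rate: r/m = 0.0457 / 4 = 0.011425
Total periods: m*t = 4 * 1 = 4
Growth factor: (1 + 0.011425)^4 = 1.046489
FV = $8,650.00 * 1.046489 = $9,052.13

$9,052.13


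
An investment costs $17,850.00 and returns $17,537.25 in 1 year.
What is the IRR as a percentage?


Formula: IRR = C1/C0 - 1
Substituting: IRR = $17,537.25 / $17,850.00 - 1
Ratio: 0.982479 - 1 = -0.017521
IRR = -1.7521%

-1.7521%


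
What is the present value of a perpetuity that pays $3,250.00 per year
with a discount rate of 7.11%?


Formula: PV = C / r
Substituting: PV = $3,250.00 / 0.0711
PV = $45,710.27

$45,710.27


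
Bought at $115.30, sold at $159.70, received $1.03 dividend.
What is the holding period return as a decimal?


Formula: HPR = (P1 - P0 + D) / P0
Gain: $159.70 - $115.30 + $1.03 = $45.43
HPR = $45.43 / $115.30 = 0.394

0.394


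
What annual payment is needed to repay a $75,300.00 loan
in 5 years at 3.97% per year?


Formula: PMT = PV * r / (1 - (1+r)^(-n))
Denominator: 1 - (1 + 0.0397)^(-5) = 0.176886
Numerator: $75,300.00 * 0.0397 = 2989.41
PMT = 2989.41 / 0.176886 = $16,900.17

$16,900.17


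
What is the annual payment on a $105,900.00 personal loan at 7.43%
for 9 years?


Formula: PMT = PV * r / (1 - (1+r)^(-n))
Denominator: 1 - (1 + 0.0743)^(-9) = 0.47535
Numerator: $105,900.00 * 0.0743 = 7868.37
PMT = 7868.37 / 0.47535 = $16,552.80

$16,552.80


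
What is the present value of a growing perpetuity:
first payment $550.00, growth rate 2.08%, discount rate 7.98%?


Formula: PV = C / (r - g)
Spread: r - g = 0.0798 - 0.0208 = 0.059
Substituting: PV = $550.00 / 0.059
PV = $9,322.03

$9,322.03


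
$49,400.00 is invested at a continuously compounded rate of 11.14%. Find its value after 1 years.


Formula: FV = P * e^(r*t)
Exponent: r*t = 0.1114 * 1 = 0.1114
e^(0.1114) = 1.117842
FV = $49,400.00 * 1.117842 = $55,221.39

$55,221.39


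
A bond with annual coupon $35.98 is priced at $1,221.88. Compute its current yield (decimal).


Formula: Current yield = annual coupon / price
Substituting: CY = $35.98 / $1,221.88
CY = 0.029446

0.029446


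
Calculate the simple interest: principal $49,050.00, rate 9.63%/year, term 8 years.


Formula: I = P * r * t
Substituting: I = $49,050.00 * 0.0963 * 8
Step: I = $49,050.00 * 0.7704
I = $37,788.12

$37,788.12


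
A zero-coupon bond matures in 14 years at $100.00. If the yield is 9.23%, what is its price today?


Formula: Price = FV / (1 + r)^n
Substituting: Price = $100.00 / (1 + 0.0923)^14
Discount factor: (1.0923)^14 = 3.441811
Price = $100.00 / 3.441811 = $29.05

$29.05


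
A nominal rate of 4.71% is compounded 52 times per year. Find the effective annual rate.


Formula: EAR = (1 + r/m)^m - 1
Period rate: r/m = 0.0471 / 52 = 0.000906
Compounding: (1 + 0.000906)^52 = 1.048204
EAR = 1.048204 - 1 = 0.048204

0.048204


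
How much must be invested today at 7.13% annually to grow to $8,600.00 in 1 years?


Formula: PV = FV / (1 + r)^n
Substituting: PV = $8,600.00 / (1 + 0.0713)^1
Discount factor: (1.0713)^1 = 1.0713
PV = $8,600.00 / 1.0713 = $8,027.63

$8,027.63


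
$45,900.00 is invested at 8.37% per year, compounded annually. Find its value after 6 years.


Formula: FV = P * (1 + r)^n
Substituting: FV = $45,900.00 * (1 + 0.0837)^6
Growth factor: (1.0837)^6 = 1.619774
FV = $45,900.00 * 1.619774 = $74,347.63

$74,347.63


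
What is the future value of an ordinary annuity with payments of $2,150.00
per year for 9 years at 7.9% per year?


Formula: FV = PMT * ((1+r)^n - 1) / r
Growth factor: (1 + 0.079)^9 = 1.982408
Numerator: 1.982408 - 1 = 0.982408
FV = $2,150.00 * 0.982408 / 0.079 = $26,736.42

$26,736.42


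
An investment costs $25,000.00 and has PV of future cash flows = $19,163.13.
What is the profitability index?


Formula: PI = PV(cash flows) / initial investment
Substituting: PI = $19,163.13 / $25,000.00
PI = 0.7665

0.7665


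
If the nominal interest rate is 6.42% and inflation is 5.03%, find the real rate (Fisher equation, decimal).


Formula: (1 + r_real) = (1 + r_nom) / (1 + inflation)
Substituting: (1 + r_real) = 1.0642 / 1.0503
(1 + r_real) = 1.013234
r_real = 1.013234 - 1 = 0.013234

0.013234


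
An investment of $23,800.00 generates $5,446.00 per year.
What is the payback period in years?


Formula: Payback = investment / annual cash flow
Substituting: Payback = $23,800.00 / $5,446.00
Payback = 4.3702 years

4.3702 years


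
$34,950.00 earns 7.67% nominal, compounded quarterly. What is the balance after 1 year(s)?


Formula: FV = P * (1 + r/m)^(m*t)
Period rate: r/m = 0.0767 / 4 = 0.019175
Total periods: m*t = 4 * 1 = 4
Growth factor: (1 + 0.019175)^4 = 1.078934
FV = $34,950.00 * 1.078934 = $37,708.76

$37,708.76


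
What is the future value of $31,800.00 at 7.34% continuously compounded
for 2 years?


Formula: FV = P * e^(r*t)
Exponent: r*t = 0.0734 * 2 = 0.1468
e^(0.1468) = 1.158122
FV = $31,800.00 * 1.158122 = $36,828.29

$36,828.29


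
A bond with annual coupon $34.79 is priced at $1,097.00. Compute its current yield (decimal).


Formula: Current yield = annual coupon / price
Substituting: CY = $34.79 / $1,097.00
CY = 0.031714

0.031714


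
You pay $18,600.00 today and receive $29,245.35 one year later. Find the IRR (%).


Formula: IRR = C1/C0 - 1
Substituting: IRR = $29,245.35 / $18,600.00 - 1
Ratio: 1.572331 - 1 = 0.572331
IRR = 57.2331%

57.2331%


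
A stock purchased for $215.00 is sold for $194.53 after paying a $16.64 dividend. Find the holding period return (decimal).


Formula: HPR = (P1 - P0 + D) / P0
Gain: $194.53 - $215.00 + $16.64 = -$3.83
HPR = -$3.83 / $215.00 = -0.0178

-0.0178


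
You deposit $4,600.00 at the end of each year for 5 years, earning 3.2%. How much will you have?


Formula: FV = PMT * ((1+r)^n - 1) / r
Growth factor: (1 + 0.032)^5 = 1.170573
Numerator: 1.170573 - 1 = 0.170573
FV = $4,600.00 * 0.170573 / 0.032 = $24,519.86

$24,519.86


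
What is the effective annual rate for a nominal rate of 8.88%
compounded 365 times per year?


Formula: EAR = (1 + r/m)^m - 1
Period rate: r/m = 0.0888 / 365 = 0.000243
Compounding: (1 + 0.000243)^365 = 1.09285
EAR = 1.09285 - 1 = 0.09285

0.09285


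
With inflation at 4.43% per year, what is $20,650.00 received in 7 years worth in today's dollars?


Formula: Real value = nominal / (1 + inflation)^years
Price level: (1 + 0.0443)^7 = 1.354494
Real value = $20,650.00 / 1.354494 = $15,245.55

$15,245.55


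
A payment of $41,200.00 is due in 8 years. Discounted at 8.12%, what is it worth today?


Formula: PV = FV / (1 + r)^n
Substituting: PV = $41,200.00 / (1 + 0.0812)^8
Discount factor: (1.0812)^8 = 1.867447
PV = $41,200.00 / 1.867447 = $22,062.21

$22,062.21


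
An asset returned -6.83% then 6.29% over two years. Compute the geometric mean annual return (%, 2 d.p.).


Formula: Geometric mean = ((1+r1)*(1+r2))^(1/2) - 1
Product: (1 + -0.0683) * (1 + 0.0629) = 0.9317 * 1.0629 = 0.990304
Square root: 0.990304^0.5 = 0.99514
Geometric mean = 0.99514 - 1 = -0.00486
As percentage: -0.49%

-0.49%
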